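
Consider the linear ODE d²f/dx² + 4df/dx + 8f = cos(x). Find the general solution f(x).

Characteristic equation r² + 4r + 8 = 0 has discriminant (4)² - 4·(8) = -16 < 0, so r = -2 ± 2i.
Hence f_h = C1*cos(2*x)*exp(-2*x) + C2*exp(-2*x)*sin(2*x).
Try f_p = A*cos(x) + B*sin(x). Substituting and equating the coefficients of cos(x) and sin(x) gives A = 7/65, B = 4/65, so f_p = 4*sin(x)/65 + 7*cos(x)/65.

f = 4*sin(x)/65 + 7*cos(x)/65 + C1*cos(2*x)*exp(-2*x) + C2*exp(-2*x)*sin(2*x)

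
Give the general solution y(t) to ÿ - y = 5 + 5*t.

Characteristic equation r² - 1 = 0 factors as (r - 1)(r + 1) = 0, so r = 1, -1.
Hence y_h = C1*exp(t) + C2*exp(-t).
For the particular solution try y_p = A0 + A1*t. Substituting and matching coefficients of each power of t gives A0 = -5, A1 = -5, so y_p = -5 - 5*t.

y = -5 - 5*t + C1*exp(t) + C2*exp(-t)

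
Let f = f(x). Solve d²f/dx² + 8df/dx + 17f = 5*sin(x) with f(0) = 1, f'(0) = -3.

f = -cos(x)/8 + sin(x)/4 + 5*exp(-4*x)*sin(x)/4 + 9*cos(x)*exp(-4*x)/8

Characteristic equation r² + 8r + 17 = 0 has discriminant (8)² - 4·(17) = -4 < 0, so r = -4 ± i.
Hence f_h = C1*cos(x)*exp(-4*x) + C2*exp(-4*x)*sin(x).
Try f_p = A*cos(x) + B*sin(x). Substituting and equating the coefficients of cos(x) and sin(x) gives A = -1/8, B = 1/4, so f_p = -cos(x)/8 + sin(x)/4.
General solution: f = -cos(x)/8 + sin(x)/4 + C1*cos(x)*exp(-4*x) + C2*exp(-4*x)*sin(x).
Apply the initial conditions: f(0) = -1/8 + C1 = 1 and f'(0) = 1/4 + C2 - 4*C1 = -3. Solving gives C1 = 9/8, C2 = 5/4.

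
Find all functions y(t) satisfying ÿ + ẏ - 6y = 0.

y = C1*exp(2*t) + C2*exp(-3*t)

Characteristic equation r² + r - 6 = 0 factors as (r - 2)(r + 3) = 0, so r = 2, -3.
Hence y_h = C1*exp(2*t) + C2*exp(-3*t).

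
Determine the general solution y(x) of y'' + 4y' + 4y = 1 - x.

y = 1/2 - x/4 + C1*exp(-2*x) + C2*x*exp(-2*x)

Characteristic equation r² + 4r + 4 = 0 has discriminant (4)² - 4·(4) = 0, so r = -2 is a repeated root.
Hence y_h = (C1 + C2*x)*exp(-2*x).
For the particular solution try y_p = A0 + A1*x. Substituting and matching coefficients of each power of x gives A0 = 1/2, A1 = -1/4, so y_p = 1/2 - x/4.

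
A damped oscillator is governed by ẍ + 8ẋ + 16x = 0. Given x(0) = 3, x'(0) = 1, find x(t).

Characteristic equation r² + 8r + 16 = 0 has discriminant (8)² - 4·(16) = 0, so r = -4 is a repeated root.
Hence x_h = (C1 + C2*t)*exp(-4*t).
Apply the initial conditions: x(0) = C1 = 3 and x'(0) = C2 - 4*C1 = 1. Solving gives C1 = 3, C2 = 13.

x = 3*exp(-4*t) + 13*t*exp(-4*t)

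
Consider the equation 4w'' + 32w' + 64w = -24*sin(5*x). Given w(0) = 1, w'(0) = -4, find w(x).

Divide through by 4: w'' + 8w' + 16w = -6*sin(5*x).
Characteristic equation r² + 8r + 16 = 0 has discriminant (8)² - 4·(16) = 0, so r = -4 is a repeated root.
Hence w_h = (C1 + C2*x)*exp(-4*x).
Try w_p = A*cos(5*x) + B*sin(5*x). Substituting and equating the coefficients of cos(5x) and sin(5x) gives A = 240/1681, B = 54/1681, so w_p = 54*sin(5*x)/1681 + 240*cos(5*x)/1681.
General solution: w = 54*sin(5*x)/1681 + 240*cos(5*x)/1681 + C1*exp(-4*x) + C2*x*exp(-4*x).
Apply the initial conditions: w(0) = 240/1681 + C1 = 1 and w'(0) = 270/1681 + C2 - 4*C1 = -4. Solving gives C1 = 1441/1681, C2 = -30/41.

w = 54*sin(5*x)/1681 + 240*cos(5*x)/1681 + 1441*exp(-4*x)/1681 - 30*x*exp(-4*x)/41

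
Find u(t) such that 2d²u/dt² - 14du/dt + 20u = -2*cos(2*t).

Divide through by 2: u'' - 7u' + 10u = -cos(2*t).
Characteristic equation r² - 7r + 10 = 0 factors as (r - 2)(r - 5) = 0, so r = 2, 5.
Hence u_h = C1*exp(2*t) + C2*exp(5*t).
Try u_p = A*cos(2*t) + B*sin(2*t). Substituting and equating the coefficients of cos(2t) and sin(2t) gives A = -3/116, B = 7/116, so u_p = -3*cos(2*t)/116 + 7*sin(2*t)/116.

u = -3*cos(2*t)/116 + 7*sin(2*t)/116 + C1*exp(2*t) + C2*exp(5*t)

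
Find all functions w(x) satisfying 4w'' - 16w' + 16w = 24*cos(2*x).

Divide through by 4: w'' - 4w' + 4w = 6*cos(2*x).
Characteristic equation r² - 4r + 4 = 0 has discriminant (-4)² - 4·(4) = 0, so r = 2 is a repeated root.
Hence w_h = (C1 + C2*x)*exp(2*x).
Try w_p = A*cos(2*x) + B*sin(2*x). Substituting and equating the coefficients of cos(2x) and sin(2x) gives A = 0, B = -3/4, so w_p = -3*sin(2*x)/4.

w = -3*sin(2*x)/4 + C1*exp(2*x) + C2*x*exp(2*x)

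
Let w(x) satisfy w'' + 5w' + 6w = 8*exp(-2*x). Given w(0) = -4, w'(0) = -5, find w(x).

w = -25*exp(-2*x) + 21*exp(-3*x) + 8*x*exp(-2*x)

Characteristic equation r² + 5r + 6 = 0 factors as (r + 2)(r + 3) = 0, so r = -2, -3.
Hence w_h = C1*exp(-2*x) + C2*exp(-3*x).
Since exp(-2*x) solves the homogeneous equation (r = -2 is a root of multiplicity 1), multiply the trial by x. Try w_p = A*x*exp(-2*x). Substituting into the equation and dividing by exp(-2*x) gives A = 8, so w_p = 8*x*exp(-2*x).
General solution: w = C1*exp(-2*x) + C2*exp(-3*x) + 8*x*exp(-2*x).
Apply the initial conditions: w(0) = C1 + C2 = -4 and w'(0) = 8 - 3*C2 - 2*C1 = -5. Solving gives C1 = -25, C2 = 21.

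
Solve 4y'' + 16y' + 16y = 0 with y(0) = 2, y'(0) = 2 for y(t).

y = 2*exp(-2*t) + 6*t*exp(-2*t)

Divide through by 4: y'' + 4y' + 4y = 0.
Characteristic equation r² + 4r + 4 = 0 has discriminant (4)² - 4·(4) = 0, so r = -2 is a repeated root.
Hence y_h = (C1 + C2*t)*exp(-2*t).
Apply the initial conditions: y(0) = C1 = 2 and y'(0) = C2 - 2*C1 = 2. Solving gives C1 = 2, C2 = 6.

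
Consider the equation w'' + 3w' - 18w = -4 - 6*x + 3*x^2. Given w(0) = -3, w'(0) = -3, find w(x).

Characteristic equation r² + 3r - 18 = 0 factors as (r - 3)(r + 6) = 0, so r = 3, -6.
Hence w_h = C1*exp(3*x) + C2*exp(-6*x).
For the particular solution try w_p = A0 + A1*x + A2*x^2. Substituting and matching coefficients of each power of x gives A0 = 1/4, A1 = 5/18, A2 = -1/6, so w_p = 1/4 - x^2/6 + 5*x/18.
General solution: w = 1/4 - x^2/6 + 5*x/18 + C1*exp(3*x) + C2*exp(-6*x).
Apply the initial conditions: w(0) = 1/4 + C1 + C2 = -3 and w'(0) = 5/18 - 6*C2 + 3*C1 = -3. Solving gives C1 = -205/81, C2 = -233/324.

w = 1/4 - 233*exp(-6*x)/324 - 205*exp(3*x)/81 - x**2/6 + 5*x/18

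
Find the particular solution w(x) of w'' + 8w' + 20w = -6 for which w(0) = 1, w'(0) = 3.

w = -3/10 + 13*cos(2*x)*exp(-4*x)/10 + 41*exp(-4*x)*sin(2*x)/10

Characteristic equation r² + 8r + 20 = 0 has discriminant (8)² - 4·(20) = -16 < 0, so r = -4 ± 2i.
Hence w_h = C1*cos(2*x)*exp(-4*x) + C2*exp(-4*x)*sin(2*x).
For the particular solution try w_p = A0. Substituting and matching coefficients of each power of x gives A0 = -3/10, so w_p = -3/10.
General solution: w = -3/10 + C1*cos(2*x)*exp(-4*x) + C2*exp(-4*x)*sin(2*x).
Apply the initial conditions: w(0) = -3/10 + C1 = 1 and w'(0) = -4*C1 + 2*C2 = 3. Solving gives C1 = 13/10, C2 = 41/10.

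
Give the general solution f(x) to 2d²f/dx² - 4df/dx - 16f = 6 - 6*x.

f = -15/32 + 3*x/8 + C1*exp(4*x) + C2*exp(-2*x)

Divide through by 2: f'' - 2f' - 8f = 3 - 3*x.
Characteristic equation r² - 2r - 8 = 0 factors as (r - 4)(r + 2) = 0, so r = 4, -2.
Hence f_h = C1*exp(4*x) + C2*exp(-2*x).
For the particular solution try f_p = A0 + A1*x. Substituting and matching coefficients of each power of x gives A0 = -15/32, A1 = 3/8, so f_p = -15/32 + 3*x/8.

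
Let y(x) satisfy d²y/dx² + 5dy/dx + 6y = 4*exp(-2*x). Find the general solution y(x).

Characteristic equation r² + 5r + 6 = 0 factors as (r + 2)(r + 3) = 0, so r = -2, -3.
Hence y_h = C1*exp(-2*x) + C2*exp(-3*x).
Since exp(-2*x) solves the homogeneous equation (r = -2 is a root of multiplicity 1), multiply the trial by x. Try y_p = A*x*exp(-2*x). Substituting into the equation and dividing by exp(-2*x) gives A = 4, so y_p = 4*x*exp(-2*x).

y = C1*exp(-2*x) + C2*exp(-3*x) + 4*x*exp(-2*x)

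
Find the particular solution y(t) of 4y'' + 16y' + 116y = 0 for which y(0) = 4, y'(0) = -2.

y = 4*cos(5*t)*exp(-2*t) + 6*exp(-2*t)*sin(5*t)/5

Divide through by 4: y'' + 4y' + 29y = 0.
Characteristic equation r² + 4r + 29 = 0 has discriminant (4)² - 4·(29) = -100 < 0, so r = -2 ± 5i.
Hence y_h = C1*cos(5*t)*exp(-2*t) + C2*exp(-2*t)*sin(5*t).
Apply the initial conditions: y(0) = C1 = 4 and y'(0) = -2*C1 + 5*C2 = -2. Solving gives C1 = 4, C2 = 6/5.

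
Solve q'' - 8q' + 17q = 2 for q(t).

q = 2/17 + C1*cos(t)*exp(4*t) + C2*exp(4*t)*sin(t)

Characteristic equation r² - 8r + 17 = 0 has discriminant (-8)² - 4·(17) = -4 < 0, so r = 4 ± i.
Hence q_h = C1*cos(t)*exp(4*t) + C2*exp(4*t)*sin(t).
For the particular solution try q_p = A0. Substituting and matching coefficients of each power of t gives A0 = 2/17, so q_p = 2/17.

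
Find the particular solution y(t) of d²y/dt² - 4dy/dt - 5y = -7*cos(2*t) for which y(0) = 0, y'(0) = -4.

Characteristic equation r² - 4r - 5 = 0 factors as (r - 5)(r + 1) = 0, so r = 5, -1.
Hence y_h = C1*exp(5*t) + C2*exp(-t).
Try y_p = A*cos(2*t) + B*sin(2*t). Substituting and equating the coefficients of cos(2t) and sin(2t) gives A = 63/145, B = 56/145, so y_p = 56*sin(2*t)/145 + 63*cos(2*t)/145.
General solution: y = 56*sin(2*t)/145 + 63*cos(2*t)/145 + C1*exp(5*t) + C2*exp(-t).
Apply the initial conditions: y(0) = 63/145 + C1 + C2 = 0 and y'(0) = 112/145 - C2 + 5*C1 = -4. Solving gives C1 = -151/174, C2 = 13/30.

y = -151*exp(5*t)/174 + 13*exp(-t)/30 + 56*sin(2*t)/145 + 63*cos(2*t)/145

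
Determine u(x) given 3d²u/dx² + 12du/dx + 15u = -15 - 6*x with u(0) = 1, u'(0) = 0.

u = -17/25 - 2*x/5 + 42*cos(x)*exp(-2*x)/25 + 94*exp(-2*x)*sin(x)/25

Divide through by 3: u'' + 4u' + 5u = -5 - 2*x.
Characteristic equation r² + 4r + 5 = 0 has discriminant (4)² - 4·(5) = -4 < 0, so r = -2 ± i.
Hence u_h = C1*cos(x)*exp(-2*x) + C2*exp(-2*x)*sin(x).
For the particular solution try u_p = A0 + A1*x. Substituting and matching coefficients of each power of x gives A0 = -17/25, A1 = -2/5, so u_p = -17/25 - 2*x/5.
General solution: u = -17/25 - 2*x/5 + C1*cos(x)*exp(-2*x) + C2*exp(-2*x)*sin(x).
Apply the initial conditions: u(0) = -17/25 + C1 = 1 and u'(0) = -2/5 + C2 - 2*C1 = 0. Solving gives C1 = 42/25, C2 = 94/25.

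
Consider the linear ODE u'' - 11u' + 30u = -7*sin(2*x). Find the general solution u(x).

Characteristic equation r² - 11r + 30 = 0 factors as (r - 5)(r - 6) = 0, so r = 5, 6.
Hence u_h = C1*exp(5*x) + C2*exp(6*x).
Try u_p = A*cos(2*x) + B*sin(2*x). Substituting and equating the coefficients of cos(2x) and sin(2x) gives A = -77/580, B = -91/580, so u_p = -91*sin(2*x)/580 - 77*cos(2*x)/580.

u = -91*sin(2*x)/580 - 77*cos(2*x)/580 + C1*exp(5*x) + C2*exp(6*x)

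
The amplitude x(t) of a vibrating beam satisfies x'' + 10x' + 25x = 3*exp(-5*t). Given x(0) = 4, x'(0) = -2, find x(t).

x = 4*exp(-5*t) + 18*t*exp(-5*t) + 3*t**2*exp(-5*t)/2

Characteristic equation r² + 10r + 25 = 0 has discriminant (10)² - 4·(25) = 0, so r = -5 is a repeated root.
Hence x_h = (C1 + C2*t)*exp(-5*t).
Since exp(-5*t) solves the homogeneous equation (r = -5 is a root of multiplicity 2), multiply the trial by t^2. Try x_p = A*t^2*exp(-5*t). Substituting into the equation and dividing by exp(-5*t) gives A = 3/2, so x_p = 3*t^2*exp(-5*t)/2.
General solution: x = C1*exp(-5*t) + 3*t^2*exp(-5*t)/2 + C2*t*exp(-5*t).
Apply the initial conditions: x(0) = C1 = 4 and x'(0) = C2 - 5*C1 = -2. Solving gives C1 = 4, C2 = 18.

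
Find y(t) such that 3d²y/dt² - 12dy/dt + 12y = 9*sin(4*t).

y = -9*sin(4*t)/100 + 3*cos(4*t)/25 + C1*exp(2*t) + C2*t*exp(2*t)

Divide through by 3: y'' - 4y' + 4y = 3*sin(4*t).
Characteristic equation r² - 4r + 4 = 0 has discriminant (-4)² - 4·(4) = 0, so r = 2 is a repeated root.
Hence y_h = (C1 + C2*t)*exp(2*t).
Try y_p = A*cos(4*t) + B*sin(4*t). Substituting and equating the coefficients of cos(4t) and sin(4t) gives A = 3/25, B = -9/100, so y_p = -9*sin(4*t)/100 + 3*cos(4*t)/25.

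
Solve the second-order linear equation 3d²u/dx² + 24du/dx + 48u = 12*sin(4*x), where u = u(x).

Divide through by 3: u'' + 8u' + 16u = 4*sin(4*x).
Characteristic equation r² + 8r + 16 = 0 has discriminant (8)² - 4·(16) = 0, so r = -4 is a repeated root.
Hence u_h = (C1 + C2*x)*exp(-4*x).
Try u_p = A*cos(4*x) + B*sin(4*x). Substituting and equating the coefficients of cos(4x) and sin(4x) gives A = -1/8, B = 0, so u_p = -cos(4*x)/8.

u = -cos(4*x)/8 + C1*exp(-4*x) + C2*x*exp(-4*x)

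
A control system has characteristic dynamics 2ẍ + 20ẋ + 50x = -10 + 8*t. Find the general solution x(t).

x = -33/125 + 4*t/25 + C1*exp(-5*t) + C2*t*exp(-5*t)

Divide through by 2: x'' + 10x' + 25x = -5 + 4*t.
Characteristic equation r² + 10r + 25 = 0 has discriminant (10)² - 4·(25) = 0, so r = -5 is a repeated root.
Hence x_h = (C1 + C2*t)*exp(-5*t).
For the particular solution try x_p = A0 + A1*t. Substituting and matching coefficients of each power of t gives A0 = -33/125, A1 = 4/25, so x_p = -33/125 + 4*t/25.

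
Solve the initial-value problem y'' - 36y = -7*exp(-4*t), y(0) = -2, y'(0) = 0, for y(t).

y = -127*exp(6*t)/120 - 31*exp(-6*t)/24 + 7*exp(-4*t)/20

Characteristic equation r² - 36 = 0 factors as (r + 6)(r - 6) = 0, so r = -6, 6.
Hence y_h = C1*exp(-6*t) + C2*exp(6*t).
Try y_p = A*exp(-4*t). Substituting into the equation and dividing by exp(-4*t) gives A = 7/20, so y_p = 7*exp(-4*t)/20.
General solution: y = 7*exp(-4*t)/20 + C1*exp(-6*t) + C2*exp(6*t).
Apply the initial conditions: y(0) = 7/20 + C1 + C2 = -2 and y'(0) = -7/5 - 6*C1 + 6*C2 = 0. Solving gives C1 = -31/24, C2 = -127/120.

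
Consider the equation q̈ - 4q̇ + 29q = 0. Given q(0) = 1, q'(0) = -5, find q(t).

q = cos(5*t)*exp(2*t) - 7*exp(2*t)*sin(5*t)/5

Characteristic equation r² - 4r + 29 = 0 has discriminant (-4)² - 4·(29) = -100 < 0, so r = 2 ± 5i.
Hence q_h = C1*cos(5*t)*exp(2*t) + C2*exp(2*t)*sin(5*t).
Apply the initial conditions: q(0) = C1 = 1 and q'(0) = 2*C1 + 5*C2 = -5. Solving gives C1 = 1, C2 = -7/5.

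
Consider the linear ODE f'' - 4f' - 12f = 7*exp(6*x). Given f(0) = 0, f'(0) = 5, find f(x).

f = -33*exp(-2*x)/64 + 33*exp(6*x)/64 + 7*x*exp(6*x)/8

Characteristic equation r² - 4r - 12 = 0 factors as (r + 2)(r - 6) = 0, so r = -2, 6.
Hence f_h = C1*exp(-2*x) + C2*exp(6*x).
Since exp(6*x) solves the homogeneous equation (r = 6 is a root of multiplicity 1), multiply the trial by x. Try f_p = A*x*exp(6*x). Substituting into the equation and dividing by exp(6*x) gives A = 7/8, so f_p = 7*x*exp(6*x)/8.
General solution: f = C1*exp(-2*x) + C2*exp(6*x) + 7*x*exp(6*x)/8.
Apply the initial conditions: f(0) = C1 + C2 = 0 and f'(0) = 7/8 - 2*C1 + 6*C2 = 5. Solving gives C1 = -33/64, C2 = 33/64.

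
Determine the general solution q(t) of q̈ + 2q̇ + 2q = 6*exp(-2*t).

q = 3*exp(-2*t) + C1*cos(t)*exp(-t) + C2*exp(-t)*sin(t)

Characteristic equation r² + 2r + 2 = 0 has discriminant (2)² - 4·(2) = -4 < 0, so r = -1 ± i.
Hence q_h = C1*cos(t)*exp(-t) + C2*exp(-t)*sin(t).
Try q_p = A*exp(-2*t). Substituting into the equation and dividing by exp(-2*t) gives A = 3, so q_p = 3*exp(-2*t).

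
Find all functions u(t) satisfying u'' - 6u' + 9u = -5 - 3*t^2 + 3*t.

u = -5/9 - t**2/3 - t/9 + C1*exp(3*t) + C2*t*exp(3*t)

Characteristic equation r² - 6r + 9 = 0 has discriminant (-6)² - 4·(9) = 0, so r = 3 is a repeated root.
Hence u_h = (C1 + C2*t)*exp(3*t).
For the particular solution try u_p = A0 + A1*t + A2*t^2. Substituting and matching coefficients of each power of t gives A0 = -5/9, A1 = -1/9, A2 = -1/3, so u_p = -5/9 - t^2/3 - t/9.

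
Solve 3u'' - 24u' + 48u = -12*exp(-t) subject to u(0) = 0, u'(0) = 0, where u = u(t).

u = -4*exp(-t)/25 + 4*exp(4*t)/25 - 4*t*exp(4*t)/5

Divide through by 3: u'' - 8u' + 16u = -4*exp(-t).
Characteristic equation r² - 8r + 16 = 0 has discriminant (-8)² - 4·(16) = 0, so r = 4 is a repeated root.
Hence u_h = (C1 + C2*t)*exp(4*t).
Try u_p = A*exp(-t). Substituting into the equation and dividing by exp(-t) gives A = -4/25, so u_p = -4*exp(-t)/25.
General solution: u = -4*exp(-t)/25 + C1*exp(4*t) + C2*t*exp(4*t).
Apply the initial conditions: u(0) = -4/25 + C1 = 0 and u'(0) = 4/25 + C2 + 4*C1 = 0. Solving gives C1 = 4/25, C2 = -4/5.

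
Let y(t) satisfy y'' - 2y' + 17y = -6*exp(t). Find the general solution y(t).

y = -3*exp(t)/8 + C1*cos(4*t)*exp(t) + C2*exp(t)*sin(4*t)

Characteristic equation r² - 2r + 17 = 0 has discriminant (-2)² - 4·(17) = -64 < 0, so r = 1 ± 4i.
Hence y_h = C1*cos(4*t)*exp(t) + C2*exp(t)*sin(4*t).
Try y_p = A*exp(t). Substituting into the equation and dividing by exp(t) gives A = -3/8, so y_p = -3*exp(t)/8.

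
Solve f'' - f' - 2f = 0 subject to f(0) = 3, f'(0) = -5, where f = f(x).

Characteristic equation r² - r - 2 = 0 factors as (r + 1)(r - 2) = 0, so r = -1, 2.
Hence f_h = C1*exp(-x) + C2*exp(2*x).
Apply the initial conditions: f(0) = C1 + C2 = 3 and f'(0) = -C1 + 2*C2 = -5. Solving gives C1 = 11/3, C2 = -2/3.

f = -2*exp(2*x)/3 + 11*exp(-x)/3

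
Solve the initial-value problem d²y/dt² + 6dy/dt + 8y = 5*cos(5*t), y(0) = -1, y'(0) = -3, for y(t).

Characteristic equation r² + 6r + 8 = 0 factors as (r + 4)(r + 2) = 0, so r = -4, -2.
Hence y_h = C1*exp(-4*t) + C2*exp(-2*t).
Try y_p = A*cos(5*t) + B*sin(5*t). Substituting and equating the coefficients of cos(5t) and sin(5t) gives A = -85/1189, B = 150/1189, so y_p = -85*cos(5*t)/1189 + 150*sin(5*t)/1189.
General solution: y = -85*cos(5*t)/1189 + 150*sin(5*t)/1189 + C1*exp(-4*t) + C2*exp(-2*t).
Apply the initial conditions: y(0) = -85/1189 + C1 + C2 = -1 and y'(0) = 750/1189 - 4*C1 - 2*C2 = -3. Solving gives C1 = 225/82, C2 = -213/58.

y = -213*exp(-2*t)/58 - 85*cos(5*t)/1189 + 150*sin(5*t)/1189 + 225*exp(-4*t)/82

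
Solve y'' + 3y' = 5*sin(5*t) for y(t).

y = C2 - 5*sin(5*t)/34 - 3*cos(5*t)/34 + C1*exp(-3*t)

Characteristic equation r² + 3r = 0 factors as (r + 3)r = 0, so r = -3, 0.
Hence y_h = C1*exp(-3*t) + C2.
Try y_p = A*cos(5*t) + B*sin(5*t). Substituting and equating the coefficients of cos(5t) and sin(5t) gives A = -3/34, B = -5/34, so y_p = -5*sin(5*t)/34 - 3*cos(5*t)/34.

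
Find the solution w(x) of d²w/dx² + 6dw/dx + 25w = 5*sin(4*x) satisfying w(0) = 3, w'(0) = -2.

Characteristic equation r² + 6r + 25 = 0 has discriminant (6)² - 4·(25) = -64 < 0, so r = -3 ± 4i.
Hence w_h = C1*cos(4*x)*exp(-3*x) + C2*exp(-3*x)*sin(4*x).
Try w_p = A*cos(4*x) + B*sin(4*x). Substituting and equating the coefficients of cos(4x) and sin(4x) gives A = -40/219, B = 5/73, so w_p = -40*cos(4*x)/219 + 5*sin(4*x)/73.
General solution: w = -40*cos(4*x)/219 + 5*sin(4*x)/73 + C1*cos(4*x)*exp(-3*x) + C2*exp(-3*x)*sin(4*x).
Apply the initial conditions: w(0) = -40/219 + C1 = 3 and w'(0) = 20/73 - 3*C1 + 4*C2 = -2. Solving gives C1 = 697/219, C2 = 531/292.

w = -40*cos(4*x)/219 + 5*sin(4*x)/73 + 531*exp(-3*x)*sin(4*x)/292 + 697*cos(4*x)*exp(-3*x)/219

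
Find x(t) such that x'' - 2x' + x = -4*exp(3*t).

x = -exp(3*t) + C1*exp(t) + C2*t*exp(t)

Characteristic equation r² - 2r + 1 = 0 has discriminant (-2)² - 4·(1) = 0, so r = 1 is a repeated root.
Hence x_h = (C1 + C2*t)*exp(t).
Try x_p = A*exp(3*t). Substituting into the equation and dividing by exp(3*t) gives A = -1, so x_p = -exp(3*t).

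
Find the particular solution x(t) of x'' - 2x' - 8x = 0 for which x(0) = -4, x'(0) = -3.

x = -13*exp(-2*t)/6 - 11*exp(4*t)/6

Characteristic equation r² - 2r - 8 = 0 factors as (r + 2)(r - 4) = 0, so r = -2, 4.
Hence x_h = C1*exp(-2*t) + C2*exp(4*t).
Apply the initial conditions: x(0) = C1 + C2 = -4 and x'(0) = -2*C1 + 4*C2 = -3. Solving gives C1 = -13/6, C2 = -11/6.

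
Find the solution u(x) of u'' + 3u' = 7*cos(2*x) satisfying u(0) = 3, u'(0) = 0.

u = 3 - 7*cos(2*x)/13 + 7*exp(-3*x)/13 + 21*sin(2*x)/26

Characteristic equation r² + 3r = 0 factors as (r + 3)r = 0, so r = -3, 0.
Hence u_h = C1*exp(-3*x) + C2.
Try u_p = A*cos(2*x) + B*sin(2*x). Substituting and equating the coefficients of cos(2x) and sin(2x) gives A = -7/13, B = 21/26, so u_p = -7*cos(2*x)/13 + 21*sin(2*x)/26.
General solution: u = C2 - 7*cos(2*x)/13 + 21*sin(2*x)/26 + C1*exp(-3*x).
Apply the initial conditions: u(0) = -7/13 + C1 + C2 = 3 and u'(0) = 21/13 - 3*C1 = 0. Solving gives C1 = 7/13, C2 = 3.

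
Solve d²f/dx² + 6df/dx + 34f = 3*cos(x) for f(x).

f = 2*sin(x)/125 + 11*cos(x)/125 + C1*cos(5*x)*exp(-3*x) + C2*exp(-3*x)*sin(5*x)

Characteristic equation r² + 6r + 34 = 0 has discriminant (6)² - 4·(34) = -100 < 0, so r = -3 ± 5i.
Hence f_h = C1*cos(5*x)*exp(-3*x) + C2*exp(-3*x)*sin(5*x).
Try f_p = A*cos(x) + B*sin(x). Substituting and equating the coefficients of cos(x) and sin(x) gives A = 11/125, B = 2/125, so f_p = 2*sin(x)/125 + 11*cos(x)/125.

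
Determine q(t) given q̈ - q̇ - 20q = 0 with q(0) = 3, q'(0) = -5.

q = 7*exp(5*t)/9 + 20*exp(-4*t)/9

Characteristic equation r² - r - 20 = 0 factors as (r + 4)(r - 5) = 0, so r = -4, 5.
Hence q_h = C1*exp(-4*t) + C2*exp(5*t).
Apply the initial conditions: q(0) = C1 + C2 = 3 and q'(0) = -4*C1 + 5*C2 = -5. Solving gives C1 = 20/9, C2 = 7/9.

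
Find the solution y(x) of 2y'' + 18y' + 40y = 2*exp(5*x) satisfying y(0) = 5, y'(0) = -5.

Divide through by 2: y'' + 9y' + 20y = exp(5*x).
Characteristic equation r² + 9r + 20 = 0 factors as (r + 5)(r + 4) = 0, so r = -5, -4.
Hence y_h = C1*exp(-5*x) + C2*exp(-4*x).
Try y_p = A*exp(5*x). Substituting into the equation and dividing by exp(5*x) gives A = 1/90, so y_p = exp(5*x)/90.
General solution: y = exp(5*x)/90 + C1*exp(-5*x) + C2*exp(-4*x).
Apply the initial conditions: y(0) = 1/90 + C1 + C2 = 5 and y'(0) = 1/18 - 5*C1 - 4*C2 = -5. Solving gives C1 = -149/10, C2 = 179/9.

y = -149*exp(-5*x)/10 + exp(5*x)/90 + 179*exp(-4*x)/9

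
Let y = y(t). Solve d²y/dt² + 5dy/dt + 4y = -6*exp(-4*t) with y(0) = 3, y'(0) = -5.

y = 4*exp(-4*t)/3 + 5*exp(-t)/3 + 2*t*exp(-4*t)

Characteristic equation r² + 5r + 4 = 0 factors as (r + 4)(r + 1) = 0, so r = -4, -1.
Hence y_h = C1*exp(-4*t) + C2*exp(-t).
Since exp(-4*t) solves the homogeneous equation (r = -4 is a root of multiplicity 1), multiply the trial by t. Try y_p = A*t*exp(-4*t). Substituting into the equation and dividing by exp(-4*t) gives A = 2, so y_p = 2*t*exp(-4*t).
General solution: y = C1*exp(-4*t) + C2*exp(-t) + 2*t*exp(-4*t).
Apply the initial conditions: y(0) = C1 + C2 = 3 and y'(0) = 2 - C2 - 4*C1 = -5. Solving gives C1 = 4/3, C2 = 5/3.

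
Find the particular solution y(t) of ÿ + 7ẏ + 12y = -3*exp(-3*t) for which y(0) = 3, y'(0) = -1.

Characteristic equation r² + 7r + 12 = 0 factors as (r + 4)(r + 3) = 0, so r = -4, -3.
Hence y_h = C1*exp(-4*t) + C2*exp(-3*t).
Since exp(-3*t) solves the homogeneous equation (r = -3 is a root of multiplicity 1), multiply the trial by t. Try y_p = A*t*exp(-3*t). Substituting into the equation and dividing by exp(-3*t) gives A = -3, so y_p = -3*t*exp(-3*t).
General solution: y = C1*exp(-4*t) + C2*exp(-3*t) - 3*t*exp(-3*t).
Apply the initial conditions: y(0) = C1 + C2 = 3 and y'(0) = -3 - 4*C1 - 3*C2 = -1. Solving gives C1 = -11, C2 = 14.

y = -11*exp(-4*t) + 14*exp(-3*t) - 3*t*exp(-3*t)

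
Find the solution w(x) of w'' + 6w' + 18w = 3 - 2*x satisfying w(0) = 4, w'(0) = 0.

w = 11/54 - x/9 + 23*exp(-3*x)*sin(3*x)/6 + 205*cos(3*x)*exp(-3*x)/54

Characteristic equation r² + 6r + 18 = 0 has discriminant (6)² - 4·(18) = -36 < 0, so r = -3 ± 3i.
Hence w_h = C1*cos(3*x)*exp(-3*x) + C2*exp(-3*x)*sin(3*x).
For the particular solution try w_p = A0 + A1*x. Substituting and matching coefficients of each power of x gives A0 = 11/54, A1 = -1/9, so w_p = 11/54 - x/9.
General solution: w = 11/54 - x/9 + C1*cos(3*x)*exp(-3*x) + C2*exp(-3*x)*sin(3*x).
Apply the initial conditions: w(0) = 11/54 + C1 = 4 and w'(0) = -1/9 - 3*C1 + 3*C2 = 0. Solving gives C1 = 205/54, C2 = 23/6.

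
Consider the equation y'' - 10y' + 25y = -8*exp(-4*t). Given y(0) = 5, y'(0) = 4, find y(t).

y = -8*exp(-4*t)/81 + 413*exp(5*t)/81 - 197*t*exp(5*t)/9

Characteristic equation r² - 10r + 25 = 0 has discriminant (-10)² - 4·(25) = 0, so r = 5 is a repeated root.
Hence y_h = (C1 + C2*t)*exp(5*t).
Try y_p = A*exp(-4*t). Substituting into the equation and dividing by exp(-4*t) gives A = -8/81, so y_p = -8*exp(-4*t)/81.
General solution: y = -8*exp(-4*t)/81 + C1*exp(5*t) + C2*t*exp(5*t).
Apply the initial conditions: y(0) = -8/81 + C1 = 5 and y'(0) = 32/81 + C2 + 5*C1 = 4. Solving gives C1 = 413/81, C2 = -197/9.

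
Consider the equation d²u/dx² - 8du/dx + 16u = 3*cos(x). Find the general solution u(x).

Characteristic equation r² - 8r + 16 = 0 has discriminant (-8)² - 4·(16) = 0, so r = 4 is a repeated root.
Hence u_h = (C1 + C2*x)*exp(4*x).
Try u_p = A*cos(x) + B*sin(x). Substituting and equating the coefficients of cos(x) and sin(x) gives A = 45/289, B = -24/289, so u_p = -24*sin(x)/289 + 45*cos(x)/289.

u = -24*sin(x)/289 + 45*cos(x)/289 + C1*exp(4*x) + C2*x*exp(4*x)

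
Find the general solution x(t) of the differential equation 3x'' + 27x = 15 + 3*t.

Divide through by 3: x'' + 9x = 5 + t.
Characteristic equation r² + 9 = 0 has discriminant (0)² - 4·(9) = -36 < 0, so r = ± 3i.
Hence x_h = C1*cos(3*t) + C2*sin(3*t).
For the particular solution try x_p = A0 + A1*t. Substituting and matching coefficients of each power of t gives A0 = 5/9, A1 = 1/9, so x_p = 5/9 + t/9.

x = 5/9 + t/9 + C1*cos(3*t) + C2*sin(3*t)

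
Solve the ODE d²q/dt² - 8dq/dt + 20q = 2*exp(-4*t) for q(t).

Characteristic equation r² - 8r + 20 = 0 has discriminant (-8)² - 4·(20) = -16 < 0, so r = 4 ± 2i.
Hence q_h = C1*cos(2*t)*exp(4*t) + C2*exp(4*t)*sin(2*t).
Try q_p = A*exp(-4*t). Substituting into the equation and dividing by exp(-4*t) gives A = 1/34, so q_p = exp(-4*t)/34.

q = exp(-4*t)/34 + C1*cos(2*t)*exp(4*t) + C2*exp(4*t)*sin(2*t)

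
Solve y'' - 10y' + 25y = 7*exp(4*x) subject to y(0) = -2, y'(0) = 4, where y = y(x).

y = -9*exp(5*x) + 7*exp(4*x) + 21*x*exp(5*x)

Characteristic equation r² - 10r + 25 = 0 has discriminant (-10)² - 4·(25) = 0, so r = 5 is a repeated root.
Hence y_h = (C1 + C2*x)*exp(5*x).
Try y_p = A*exp(4*x). Substituting into the equation and dividing by exp(4*x) gives A = 7, so y_p = 7*exp(4*x).
General solution: y = 7*exp(4*x) + C1*exp(5*x) + C2*x*exp(5*x).
Apply the initial conditions: y(0) = 7 + C1 = -2 and y'(0) = 28 + C2 + 5*C1 = 4. Solving gives C1 = -9, C2 = 21.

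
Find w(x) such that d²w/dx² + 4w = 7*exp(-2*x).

w = 7*exp(-2*x)/8 + C1*cos(2*x) + C2*sin(2*x)

Characteristic equation r² + 4 = 0 has discriminant (0)² - 4·(4) = -16 < 0, so r = ± 2i.
Hence w_h = C1*cos(2*x) + C2*sin(2*x).
Try w_p = A*exp(-2*x). Substituting into the equation and dividing by exp(-2*x) gives A = 7/8, so w_p = 7*exp(-2*x)/8.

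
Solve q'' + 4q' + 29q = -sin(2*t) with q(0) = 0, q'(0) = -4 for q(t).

Characteristic equation r² + 4r + 29 = 0 has discriminant (4)² - 4·(29) = -100 < 0, so r = -2 ± 5i.
Hence q_h = C1*cos(5*t)*exp(-2*t) + C2*exp(-2*t)*sin(5*t).
Try q_p = A*cos(2*t) + B*sin(2*t). Substituting and equating the coefficients of cos(2t) and sin(2t) gives A = 8/689, B = -25/689, so q_p = -25*sin(2*t)/689 + 8*cos(2*t)/689.
General solution: q = -25*sin(2*t)/689 + 8*cos(2*t)/689 + C1*cos(5*t)*exp(-2*t) + C2*exp(-2*t)*sin(5*t).
Apply the initial conditions: q(0) = 8/689 + C1 = 0 and q'(0) = -50/689 - 2*C1 + 5*C2 = -4. Solving gives C1 = -8/689, C2 = -2722/3445.

q = -25*sin(2*t)/689 + 8*cos(2*t)/689 - 2722*exp(-2*t)*sin(5*t)/3445 - 8*cos(5*t)*exp(-2*t)/689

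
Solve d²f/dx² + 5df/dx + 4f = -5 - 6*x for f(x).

Characteristic equation r² + 5r + 4 = 0 factors as (r + 1)(r + 4) = 0, so r = -1, -4.
Hence f_h = C1*exp(-x) + C2*exp(-4*x).
For the particular solution try f_p = A0 + A1*x. Substituting and matching coefficients of each power of x gives A0 = 5/8, A1 = -3/2, so f_p = 5/8 - 3*x/2.

f = 5/8 - 3*x/2 + C1*exp(-x) + C2*exp(-4*x)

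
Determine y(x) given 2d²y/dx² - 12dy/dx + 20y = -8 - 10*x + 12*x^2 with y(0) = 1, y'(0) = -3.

Divide through by 2: y'' - 6y' + 10y = -4 - 5*x + 6*x^2.
Characteristic equation r² - 6r + 10 = 0 has discriminant (-6)² - 4·(10) = -4 < 0, so r = 3 ± i.
Hence y_h = C1*cos(x)*exp(3*x) + C2*exp(3*x)*sin(x).
For the particular solution try y_p = A0 + A1*x + A2*x^2. Substituting and matching coefficients of each power of x gives A0 = -97/250, A1 = 11/50, A2 = 3/5, so y_p = -97/250 + 3*x^2/5 + 11*x/50.
General solution: y = -97/250 + 3*x^2/5 + 11*x/50 + C1*cos(x)*exp(3*x) + C2*exp(3*x)*sin(x).
Apply the initial conditions: y(0) = -97/250 + C1 = 1 and y'(0) = 11/50 + C2 + 3*C1 = -3. Solving gives C1 = 347/250, C2 = -923/125.

y = -97/250 + 3*x**2/5 + 11*x/50 - 923*exp(3*x)*sin(x)/125 + 347*cos(x)*exp(3*x)/250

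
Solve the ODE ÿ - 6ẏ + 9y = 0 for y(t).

y = C1*exp(3*t) + C2*t*exp(3*t)

Characteristic equation r² - 6r + 9 = 0 has discriminant (-6)² - 4·(9) = 0, so r = 3 is a repeated root.
Hence y_h = (C1 + C2*t)*exp(3*t).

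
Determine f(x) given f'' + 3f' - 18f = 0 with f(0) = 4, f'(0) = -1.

f = 13*exp(-6*x)/9 + 23*exp(3*x)/9

Characteristic equation r² + 3r - 18 = 0 factors as (r + 6)(r - 3) = 0, so r = -6, 3.
Hence f_h = C1*exp(-6*x) + C2*exp(3*x).
Apply the initial conditions: f(0) = C1 + C2 = 4 and f'(0) = -6*C1 + 3*C2 = -1. Solving gives C1 = 13/9, C2 = 23/9.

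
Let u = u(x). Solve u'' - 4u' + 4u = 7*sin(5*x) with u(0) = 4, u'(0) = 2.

Characteristic equation r² - 4r + 4 = 0 has discriminant (-4)² - 4·(4) = 0, so r = 2 is a repeated root.
Hence u_h = (C1 + C2*x)*exp(2*x).
Try u_p = A*cos(5*x) + B*sin(5*x). Substituting and equating the coefficients of cos(5x) and sin(5x) gives A = 140/841, B = -147/841, so u_p = -147*sin(5*x)/841 + 140*cos(5*x)/841.
General solution: u = -147*sin(5*x)/841 + 140*cos(5*x)/841 + C1*exp(2*x) + C2*x*exp(2*x).
Apply the initial conditions: u(0) = 140/841 + C1 = 4 and u'(0) = -735/841 + C2 + 2*C1 = 2. Solving gives C1 = 3224/841, C2 = -139/29.

u = -147*sin(5*x)/841 + 140*cos(5*x)/841 + 3224*exp(2*x)/841 - 139*x*exp(2*x)/29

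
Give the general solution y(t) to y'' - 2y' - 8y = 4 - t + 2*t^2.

Characteristic equation r² - 2r - 8 = 0 factors as (r - 4)(r + 2) = 0, so r = 4, -2.
Hence y_h = C1*exp(4*t) + C2*exp(-2*t).
For the particular solution try y_p = A0 + A1*t + A2*t^2. Substituting and matching coefficients of each power of t gives A0 = -5/8, A1 = 1/4, A2 = -1/4, so y_p = -5/8 - t^2/4 + t/4.

y = -5/8 - t**2/4 + t/4 + C1*exp(4*t) + C2*exp(-2*t)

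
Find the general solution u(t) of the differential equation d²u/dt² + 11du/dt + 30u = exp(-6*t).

u = C1*exp(-6*t) + C2*exp(-5*t) - t*exp(-6*t)

Characteristic equation r² + 11r + 30 = 0 factors as (r + 6)(r + 5) = 0, so r = -6, -5.
Hence u_h = C1*exp(-6*t) + C2*exp(-5*t).
Since exp(-6*t) solves the homogeneous equation (r = -6 is a root of multiplicity 1), multiply the trial by t. Try u_p = A*t*exp(-6*t). Substituting into the equation and dividing by exp(-6*t) gives A = -1, so u_p = -t*exp(-6*t).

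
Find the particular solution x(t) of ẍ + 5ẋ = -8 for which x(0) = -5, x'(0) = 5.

Characteristic equation r² + 5r = 0 factors as (r + 5)r = 0, so r = -5, 0.
Hence x_h = C1*exp(-5*t) + C2.
Since 1 solves the homogeneous equation (r = 0 is a root of multiplicity 1), multiply the trial by t. Try x_p = A*t. Substituting into the equation and dividing by 1 gives A = -8/5, so x_p = -8*t/5.
General solution: x = C2 - 8*t/5 + C1*exp(-5*t).
Apply the initial conditions: x(0) = C1 + C2 = -5 and x'(0) = -8/5 - 5*C1 = 5. Solving gives C1 = -33/25, C2 = -92/25.

x = -92/25 - 33*exp(-5*t)/25 - 8*t/5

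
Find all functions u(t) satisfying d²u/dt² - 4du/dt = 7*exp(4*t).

u = C2 + C1*exp(4*t) + 7*t*exp(4*t)/4

Characteristic equation r² - 4r = 0 factors as (r - 4)r = 0, so r = 4, 0.
Hence u_h = C1*exp(4*t) + C2.
Since exp(4*t) solves the homogeneous equation (r = 4 is a root of multiplicity 1), multiply the trial by t. Try u_p = A*t*exp(4*t). Substituting into the equation and dividing by exp(4*t) gives A = 7/4, so u_p = 7*t*exp(4*t)/4.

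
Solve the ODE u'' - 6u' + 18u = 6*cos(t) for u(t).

Characteristic equation r² - 6r + 18 = 0 has discriminant (-6)² - 4·(18) = -36 < 0, so r = 3 ± 3i.
Hence u_h = C1*cos(3*t)*exp(3*t) + C2*exp(3*t)*sin(3*t).
Try u_p = A*cos(t) + B*sin(t). Substituting and equating the coefficients of cos(t) and sin(t) gives A = 102/325, B = -36/325, so u_p = -36*sin(t)/325 + 102*cos(t)/325.

u = -36*sin(t)/325 + 102*cos(t)/325 + C1*cos(3*t)*exp(3*t) + C2*exp(3*t)*sin(3*t)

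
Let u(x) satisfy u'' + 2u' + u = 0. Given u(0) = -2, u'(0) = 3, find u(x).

Characteristic equation r² + 2r + 1 = 0 has discriminant (2)² - 4·(1) = 0, so r = -1 is a repeated root.
Hence u_h = (C1 + C2*x)*exp(-x).
Apply the initial conditions: u(0) = C1 = -2 and u'(0) = C2 - C1 = 3. Solving gives C1 = -2, C2 = 1.

u = -2*exp(-x) + x*exp(-x)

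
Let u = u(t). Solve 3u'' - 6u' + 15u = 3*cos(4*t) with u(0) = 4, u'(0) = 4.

u = -11*cos(4*t)/185 - 8*sin(4*t)/185 + 21*exp(t)*sin(2*t)/370 + 751*cos(2*t)*exp(t)/185

Divide through by 3: u'' - 2u' + 5u = cos(4*t).
Characteristic equation r² - 2r + 5 = 0 has discriminant (-2)² - 4·(5) = -16 < 0, so r = 1 ± 2i.
Hence u_h = C1*cos(2*t)*exp(t) + C2*exp(t)*sin(2*t).
Try u_p = A*cos(4*t) + B*sin(4*t). Substituting and equating the coefficients of cos(4t) and sin(4t) gives A = -11/185, B = -8/185, so u_p = -11*cos(4*t)/185 - 8*sin(4*t)/185.
General solution: u = -11*cos(4*t)/185 - 8*sin(4*t)/185 + C1*cos(2*t)*exp(t) + C2*exp(t)*sin(2*t).
Apply the initial conditions: u(0) = -11/185 + C1 = 4 and u'(0) = -32/185 + C1 + 2*C2 = 4. Solving gives C1 = 751/185, C2 = 21/370.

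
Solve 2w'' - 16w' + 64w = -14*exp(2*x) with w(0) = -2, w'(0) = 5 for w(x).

w = -7*exp(2*x)/20 - 33*cos(4*x)*exp(4*x)/20 + 123*exp(4*x)*sin(4*x)/40

Divide through by 2: w'' - 8w' + 32w = -7*exp(2*x).
Characteristic equation r² - 8r + 32 = 0 has discriminant (-8)² - 4·(32) = -64 < 0, so r = 4 ± 4i.
Hence w_h = C1*cos(4*x)*exp(4*x) + C2*exp(4*x)*sin(4*x).
Try w_p = A*exp(2*x). Substituting into the equation and dividing by exp(2*x) gives A = -7/20, so w_p = -7*exp(2*x)/20.
General solution: w = -7*exp(2*x)/20 + C1*cos(4*x)*exp(4*x) + C2*exp(4*x)*sin(4*x).
Apply the initial conditions: w(0) = -7/20 + C1 = -2 and w'(0) = -7/10 + 4*C1 + 4*C2 = 5. Solving gives C1 = -33/20, C2 = 123/40.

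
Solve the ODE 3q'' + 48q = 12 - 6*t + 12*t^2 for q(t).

q = 7/32 - t/8 + t**2/4 + C1*cos(4*t) + C2*sin(4*t)

Divide through by 3: q'' + 16q = 4 - 2*t + 4*t^2.
Characteristic equation r² + 16 = 0 has discriminant (0)² - 4·(16) = -64 < 0, so r = ± 4i.
Hence q_h = C1*cos(4*t) + C2*sin(4*t).
For the particular solution try q_p = A0 + A1*t + A2*t^2. Substituting and matching coefficients of each power of t gives A0 = 7/32, A1 = -1/8, A2 = 1/4, so q_p = 7/32 - t/8 + t^2/4.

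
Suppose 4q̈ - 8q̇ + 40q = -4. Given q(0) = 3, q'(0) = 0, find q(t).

q = -1/10 - 31*exp(t)*sin(3*t)/30 + 31*cos(3*t)*exp(t)/10

Divide through by 4: q'' - 2q' + 10q = -1.
Characteristic equation r² - 2r + 10 = 0 has discriminant (-2)² - 4·(10) = -36 < 0, so r = 1 ± 3i.
Hence q_h = C1*cos(3*t)*exp(t) + C2*exp(t)*sin(3*t).
For the particular solution try q_p = A0. Substituting and matching coefficients of each power of t gives A0 = -1/10, so q_p = -1/10.
General solution: q = -1/10 + C1*cos(3*t)*exp(t) + C2*exp(t)*sin(3*t).
Apply the initial conditions: q(0) = -1/10 + C1 = 3 and q'(0) = C1 + 3*C2 = 0. Solving gives C1 = 31/10, C2 = -31/30.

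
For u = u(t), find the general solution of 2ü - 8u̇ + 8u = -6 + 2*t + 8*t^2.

u = 1 + t**2 + 9*t/4 + C1*exp(2*t) + C2*t*exp(2*t)

Divide through by 2: u'' - 4u' + 4u = -3 + t + 4*t^2.
Characteristic equation r² - 4r + 4 = 0 has discriminant (-4)² - 4·(4) = 0, so r = 2 is a repeated root.
Hence u_h = (C1 + C2*t)*exp(2*t).
For the particular solution try u_p = A0 + A1*t + A2*t^2. Substituting and matching coefficients of each power of t gives A0 = 1, A1 = 9/4, A2 = 1, so u_p = 1 + t^2 + 9*t/4.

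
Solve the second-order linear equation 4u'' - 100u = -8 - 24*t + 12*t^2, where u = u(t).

u = 44/625 - 3*t**2/25 + 6*t/25 + C1*exp(-5*t) + C2*exp(5*t)

Divide through by 4: u'' - 25u = -2 - 6*t + 3*t^2.
Characteristic equation r² - 25 = 0 factors as (r + 5)(r - 5) = 0, so r = -5, 5.
Hence u_h = C1*exp(-5*t) + C2*exp(5*t).
For the particular solution try u_p = A0 + A1*t + A2*t^2. Substituting and matching coefficients of each power of t gives A0 = 44/625, A1 = 6/25, A2 = -3/25, so u_p = 44/625 - 3*t^2/25 + 6*t/25.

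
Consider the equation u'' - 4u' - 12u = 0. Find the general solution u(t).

Characteristic equation r² - 4r - 12 = 0 factors as (r + 2)(r - 6) = 0, so r = -2, 6.
Hence u_h = C1*exp(-2*t) + C2*exp(6*t).

u = C1*exp(-2*t) + C2*exp(6*t)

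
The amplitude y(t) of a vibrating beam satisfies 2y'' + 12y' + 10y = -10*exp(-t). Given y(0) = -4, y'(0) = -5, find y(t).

y = -95*exp(-t)/16 + 31*exp(-5*t)/16 - 5*t*exp(-t)/4

Divide through by 2: y'' + 6y' + 5y = -5*exp(-t).
Characteristic equation r² + 6r + 5 = 0 factors as (r + 1)(r + 5) = 0, so r = -1, -5.
Hence y_h = C1*exp(-t) + C2*exp(-5*t).
Since exp(-t) solves the homogeneous equation (r = -1 is a root of multiplicity 1), multiply the trial by t. Try y_p = A*t*exp(-t). Substituting into the equation and dividing by exp(-t) gives A = -5/4, so y_p = -5*t*exp(-t)/4.
General solution: y = C1*exp(-t) + C2*exp(-5*t) - 5*t*exp(-t)/4.
Apply the initial conditions: y(0) = C1 + C2 = -4 and y'(0) = -5/4 - C1 - 5*C2 = -5. Solving gives C1 = -95/16, C2 = 31/16.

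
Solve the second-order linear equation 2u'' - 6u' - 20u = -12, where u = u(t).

u = 3/5 + C1*exp(5*t) + C2*exp(-2*t)

Divide through by 2: u'' - 3u' - 10u = -6.
Characteristic equation r² - 3r - 10 = 0 factors as (r - 5)(r + 2) = 0, so r = 5, -2.
Hence u_h = C1*exp(5*t) + C2*exp(-2*t).
For the particular solution try u_p = A0. Substituting and matching coefficients of each power of t gives A0 = 3/5, so u_p = 3/5.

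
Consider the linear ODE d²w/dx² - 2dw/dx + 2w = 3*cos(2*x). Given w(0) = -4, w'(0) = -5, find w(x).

Characteristic equation r² - 2r + 2 = 0 has discriminant (-2)² - 4·(2) = -4 < 0, so r = 1 ± i.
Hence w_h = C1*cos(x)*exp(x) + C2*exp(x)*sin(x).
Try w_p = A*cos(2*x) + B*sin(2*x). Substituting and equating the coefficients of cos(2x) and sin(2x) gives A = -3/10, B = -3/5, so w_p = -3*sin(2*x)/5 - 3*cos(2*x)/10.
General solution: w = -3*sin(2*x)/5 - 3*cos(2*x)/10 + C1*cos(x)*exp(x) + C2*exp(x)*sin(x).
Apply the initial conditions: w(0) = -3/10 + C1 = -4 and w'(0) = -6/5 + C1 + C2 = -5. Solving gives C1 = -37/10, C2 = -1/10.

w = -3*sin(2*x)/5 - 3*cos(2*x)/10 - 37*cos(x)*exp(x)/10 - exp(x)*sin(x)/10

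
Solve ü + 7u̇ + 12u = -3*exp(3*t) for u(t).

u = -exp(3*t)/14 + C1*exp(-3*t) + C2*exp(-4*t)

Characteristic equation r² + 7r + 12 = 0 factors as (r + 3)(r + 4) = 0, so r = -3, -4.
Hence u_h = C1*exp(-3*t) + C2*exp(-4*t).
Try u_p = A*exp(3*t). Substituting into the equation and dividing by exp(3*t) gives A = -1/14, so u_p = -exp(3*t)/14.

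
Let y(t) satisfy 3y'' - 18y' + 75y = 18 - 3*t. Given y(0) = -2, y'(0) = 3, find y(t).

y = 144/625 - t/25 - 1394*cos(4*t)*exp(3*t)/625 + 3041*exp(3*t)*sin(4*t)/1250

Divide through by 3: y'' - 6y' + 25y = 6 - t.
Characteristic equation r² - 6r + 25 = 0 has discriminant (-6)² - 4·(25) = -64 < 0, so r = 3 ± 4i.
Hence y_h = C1*cos(4*t)*exp(3*t) + C2*exp(3*t)*sin(4*t).
For the particular solution try y_p = A0 + A1*t. Substituting and matching coefficients of each power of t gives A0 = 144/625, A1 = -1/25, so y_p = 144/625 - t/25.
General solution: y = 144/625 - t/25 + C1*cos(4*t)*exp(3*t) + C2*exp(3*t)*sin(4*t).
Apply the initial conditions: y(0) = 144/625 + C1 = -2 and y'(0) = -1/25 + 3*C1 + 4*C2 = 3. Solving gives C1 = -1394/625, C2 = 3041/1250.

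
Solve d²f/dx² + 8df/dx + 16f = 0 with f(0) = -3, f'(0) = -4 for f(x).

Characteristic equation r² + 8r + 16 = 0 has discriminant (8)² - 4·(16) = 0, so r = -4 is a repeated root.
Hence f_h = (C1 + C2*x)*exp(-4*x).
Apply the initial conditions: f(0) = C1 = -3 and f'(0) = C2 - 4*C1 = -4. Solving gives C1 = -3, C2 = -16.

f = -3*exp(-4*x) - 16*x*exp(-4*x)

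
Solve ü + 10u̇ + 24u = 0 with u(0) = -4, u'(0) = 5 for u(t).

Characteristic equation r² + 10r + 24 = 0 factors as (r + 4)(r + 6) = 0, so r = -4, -6.
Hence u_h = C1*exp(-4*t) + C2*exp(-6*t).
Apply the initial conditions: u(0) = C1 + C2 = -4 and u'(0) = -6*C2 - 4*C1 = 5. Solving gives C1 = -19/2, C2 = 11/2.

u = -19*exp(-4*t)/2 + 11*exp(-6*t)/2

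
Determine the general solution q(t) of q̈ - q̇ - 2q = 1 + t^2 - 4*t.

q = -9/4 - t**2/2 + 5*t/2 + C1*exp(-t) + C2*exp(2*t)

Characteristic equation r² - r - 2 = 0 factors as (r + 1)(r - 2) = 0, so r = -1, 2.
Hence q_h = C1*exp(-t) + C2*exp(2*t).
For the particular solution try q_p = A0 + A1*t + A2*t^2. Substituting and matching coefficients of each power of t gives A0 = -9/4, A1 = 5/2, A2 = -1/2, so q_p = -9/4 - t^2/2 + 5*t/2.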